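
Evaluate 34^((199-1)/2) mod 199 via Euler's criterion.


p = 199 is prime and the exponent is (p-1)/2 = 99, so by Euler's criterion 34^99 = (34/199) = +1 or -1 mod 199.
Compute by square-and-multiply:
  99 = 64 + 32 + 2 + 1 (binary 1100011)
  Repeated squaring mod 199: 34^1 = 34, 34^2 = 161, 34^4 = 51, 34^8 = 14, 34^16 = 196, 34^32 = 9, 34^64 = 81
  34^99 = 34^64 * 34^32 * 34^2 * 34^1 = 81 * 9 * 161 * 34 mod 199
    81 * 9 = 729 = 132 mod 199
    132 * 161 = 21252 = 158 mod 199
    158 * 34 = 5372 = 198 mod 199
  34^99 = 198 mod 199
Result 198 = p - 1 = -1 mod 199: 34 is a quadratic non-residue mod 199. As a residue in [0, p-1] the value is 198.
34^99 mod 199 = 198

198


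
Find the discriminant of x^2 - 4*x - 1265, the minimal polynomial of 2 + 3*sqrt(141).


The element 2 + 3*sqrt(141) has minimal polynomial:
x^2 - 4*x - 1265
Discriminant = (-4)^2 - 4*(-1265)
= 16 + 5060
= 5076

5076


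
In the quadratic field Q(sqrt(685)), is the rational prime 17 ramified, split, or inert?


K = Q(sqrt(685)). Since d mod 4 = 1, disc(K) = 685.
Check p | disc: 685 mod 17 = 5.
p does not divide disc. Compute Legendre symbol (d/p):
5^((17-1)/2) mod 17 = -1
(d/p) = -1, so p is inert: (p) stays prime with e=1, f=2, g=1.
Therefore p is inert.

inert


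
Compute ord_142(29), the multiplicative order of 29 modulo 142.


We want ord_142(29), the smallest k >= 1 with 29^k = 1 mod 142.
n = 142 = 2 * 71, phi(142) = 70; the order divides phi(n).
Divisors of 70: 1, 2, 5, 7, 10, 14, 35, 70
Repeated squaring mod 142: 29^1 = 29, 29^2 = 131, 29^4 = 121, 29^8 = 15, 29^16 = 83, 29^32 = 73, 29^64 = 75
Test divisors in increasing order:
  k=1: 29^1 = 29 mod 142
  k=2: 29^2 = 131 mod 142
  k=5: 29^5 = 121 * 29 = 101 mod 142
  k=7: 29^7 = 121 * 131 * 29 = 25 mod 142
  k=10: 29^10 = 15 * 131 = 119 mod 142
  k=14: 29^14 = 15 * 121 * 131 = 57 mod 142
  k=35: 29^35 = 73 * 131 * 29 = 1 mod 142  <- first divisor giving 1
Order = 35

35


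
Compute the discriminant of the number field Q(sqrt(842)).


For K = Q(sqrt(d)) with d squarefree: disc(K) = d if d = 1 mod 4, and disc(K) = 4d if d = 2 or 3 mod 4.
Here d = 842, and d mod 4 = 2.
d = 2 mod 4, not 1 (O_K = Z[sqrt(d)]), so disc(K) = 4d = 4 * (842) = 3368

3368


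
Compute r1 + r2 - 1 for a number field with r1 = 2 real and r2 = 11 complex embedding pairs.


By Dirichlet's unit theorem:
rank = r1 + r2 - 1
= 2 + 11 - 1
= 12

12


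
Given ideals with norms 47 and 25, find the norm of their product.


N(IJ) = N(I) * N(J)
= 47 * 25
= 1175

1175


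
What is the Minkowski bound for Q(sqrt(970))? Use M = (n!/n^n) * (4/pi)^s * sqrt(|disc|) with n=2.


d = 970, d mod 4 = 2, so disc(K) = 4d = 3880; |disc(K)| = 3880
Real quadratic field, so n = 2, s = r2 = 0, r1 = 2
M = (n!/n^n) * (4/pi)^s * sqrt(|disc(K)|) = (2!/2^2) * (4/pi)^0 * sqrt(3880)
= 0.5 * 1.000000 * 62.289646
= 31.1448

31.1448


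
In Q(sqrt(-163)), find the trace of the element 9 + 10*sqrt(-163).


Tr(a + b*sqrt(d)) = (a + b*sqrt(d)) + (a - b*sqrt(d)) = 2a
= 2 * (9)
= 18

18


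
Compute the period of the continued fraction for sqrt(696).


Run the CF algorithm for sqrt(696).
a_0 = floor(sqrt(696)) = 26; set m_0=0, q_0=1.
Recurrence: m' = q*a - m,  q' = (d - m'^2)/q,  a' = floor((a_0 + m')/q').
  step 1: m=26, q=20, a=2
  step 2: m=14, q=25, a=1
  step 3: m=11, q=23, a=1
  step 4: m=12, q=24, a=1
  step 5: m=12, q=23, a=1
  step 6: m=11, q=25, a=1
  step 7: m=14, q=20, a=2
  step 8: m=26, q=1, a=52
a_8 = 2*a_0 = 52, so the period closes here.
sqrt(696) = [26; 2, 1, 1, 1, 1, 1, 2, 52]
Period length = 8

8


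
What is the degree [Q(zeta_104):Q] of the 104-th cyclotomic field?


The degree equals Euler's totient phi(104).
104 = 2^3 * 13
phi(104) = 48

48


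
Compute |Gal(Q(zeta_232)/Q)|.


|Gal(Q(zeta_232)/Q)| = phi(232)
= 112

112


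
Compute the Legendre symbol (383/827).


p = 827 is prime, so compute (383/827) with the reciprocity algorithm (Jacobi-symbol steps: pull out 2s via (2/n), flip via reciprocity, reduce):
  reciprocity: (383/827) -> -(827/383)
  reduce: (61/383)
  reciprocity: (61/383) -> +(383/61)
  reduce: (17/61)
  reciprocity: (17/61) -> +(61/17)
  reduce: (10/17)
  pull out 2: (2/17) = +1  (since 17 mod 8 = 1)
  reciprocity: (5/17) -> +(17/5)
  reduce: (2/5)
  pull out 2: (2/5) = -1  (since 5 mod 8 = 5)
  (1/5) = 1
Product of signs = 1
(383/827) = 1

1


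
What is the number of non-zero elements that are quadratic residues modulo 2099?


For prime p, the number of non-zero quadratic residues is (p-1)/2.
= (2099-1)/2
= 1049

1049


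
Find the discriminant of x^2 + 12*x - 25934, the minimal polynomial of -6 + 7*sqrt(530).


The element -6 + 7*sqrt(530) has minimal polynomial:
x^2 + 12*x - 25934
Discriminant = (12)^2 - 4*(-25934)
= 144 + 103736
= 103880

103880


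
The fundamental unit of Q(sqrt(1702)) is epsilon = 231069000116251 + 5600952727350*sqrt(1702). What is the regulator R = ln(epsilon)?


epsilon = 231069000116251 + 5600952727350*sqrt(1702)
= 4.6214e+14
R = ln(4.6214e+14)
= 33.7669

33.7669


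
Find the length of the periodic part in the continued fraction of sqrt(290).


Run the CF algorithm for sqrt(290).
a_0 = floor(sqrt(290)) = 17; set m_0=0, q_0=1.
Recurrence: m' = q*a - m,  q' = (d - m'^2)/q,  a' = floor((a_0 + m')/q').
  step 1: m=17, q=1, a=34
a_1 = 2*a_0 = 34, so the period closes here.
sqrt(290) = [17; 34]
Period length = 1

1


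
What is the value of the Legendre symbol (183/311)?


p = 311 is prime, so compute (183/311) with the reciprocity algorithm (Jacobi-symbol steps: pull out 2s via (2/n), flip via reciprocity, reduce):
  reciprocity: (183/311) -> -(311/183)
  reduce: (128/183)
  pull out 2: (2/183) = +1  (since 183 mod 8 = 7)
  pull out 2: (2/183) = +1  (since 183 mod 8 = 7)
  pull out 2: (2/183) = +1  (since 183 mod 8 = 7)
  pull out 2: (2/183) = +1  (since 183 mod 8 = 7)
  pull out 2: (2/183) = +1  (since 183 mod 8 = 7)
  pull out 2: (2/183) = +1  (since 183 mod 8 = 7)
  pull out 2: (2/183) = +1  (since 183 mod 8 = 7)
  (1/183) = 1
Product of signs = -1
(183/311) = -1

-1


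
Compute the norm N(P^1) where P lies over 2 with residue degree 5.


N(P^a) = p^(a*f)
= 2^(1*5)
= 2^5
= 32

32


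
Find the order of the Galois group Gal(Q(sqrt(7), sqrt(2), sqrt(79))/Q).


The 3 square roots of distinct primes are multiplicatively independent over Q,
so [K:Q] = 2^3 and Gal(K/Q) is isomorphic to (Z/2Z)^3.
|Gal| = 2^3 = 8

8


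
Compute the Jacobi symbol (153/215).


Compute (153/215) via quadratic reciprocity:
  reciprocity: (153/215) -> +(215/153)
  reduce: (62/153)
  pull out 2: (2/153) = +1  (since 153 mod 8 = 1)
  reciprocity: (31/153) -> +(153/31)
  reduce: (29/31)
  reciprocity: (29/31) -> +(31/29)
  reduce: (2/29)
  pull out 2: (2/29) = -1  (since 29 mod 8 = 5)
  (1/29) = 1
Product of signs = -1

-1


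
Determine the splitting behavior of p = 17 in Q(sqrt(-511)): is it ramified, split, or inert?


K = Q(sqrt(-511)). Since d mod 4 = 1, disc(K) = -511.
Check p | disc: -511 mod 17 = 16.
p does not divide disc. Compute Legendre symbol (d/p):
16^((17-1)/2) mod 17 = 1
(d/p) = 1, so p splits: (p) = P*P' with e=1, f=1, g=2.
Therefore p is split.

split


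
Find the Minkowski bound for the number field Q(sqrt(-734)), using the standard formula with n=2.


d = -734, d mod 4 = 2, so disc(K) = 4d = -2936; |disc(K)| = 2936
Imaginary quadratic field, so n = 2, s = r2 = 1, r1 = 0
M = (n!/n^n) * (4/pi)^s * sqrt(|disc(K)|) = (2!/2^2) * (4/pi)^1 * sqrt(2936)
= 0.5 * 1.273240 * 54.184869
= 34.4952

34.4952


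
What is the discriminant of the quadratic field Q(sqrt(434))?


For K = Q(sqrt(d)) with d squarefree: disc(K) = d if d = 1 mod 4, and disc(K) = 4d if d = 2 or 3 mod 4.
Here d = 434, and d mod 4 = 2.
d = 2 mod 4, not 1 (O_K = Z[sqrt(d)]), so disc(K) = 4d = 4 * (434) = 1736

1736


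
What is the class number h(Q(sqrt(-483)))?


K = Q(sqrt(-483)). d mod 4 = 1, so D = disc(K) = d = -483
h(K) equals the number of primitive reduced positive-definite forms (a, b, c) = a*x^2 + b*x*y + c*y^2 with b^2 - 4ac = D,
where reduced means |b| <= a <= c, with b >= 0 whenever |b| = a or a = c, and primitive means gcd(a, b, c) = 1.
Reduced forces 3a^2 <= |D| = 483, so 1 <= a <= 12; b must have the parity of D, and c = (b^2 - D)/(4a) must be an integer >= a.
Enumerate a = 1..12, b in [-a, a]:
  a=1: (1, 1, 121)  [1]
  a=2: none
  a=3: (3, 3, 41)  [1]
  a=4..6: none
  a=7: (7, 7, 19)  [1]
  a=8..10: none
  a=11: (11, 1, 11)  [1]
  a=12: none
Total reduced forms: 1 + 1 + 1 + 1 = 4
h = 4

4


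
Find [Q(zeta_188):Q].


The degree equals Euler's totient phi(188).
188 = 2^2 * 47
phi(188) = 92

92


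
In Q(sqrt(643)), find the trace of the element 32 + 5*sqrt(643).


Tr(a + b*sqrt(d)) = (a + b*sqrt(d)) + (a - b*sqrt(d)) = 2a
= 2 * (32)
= 64

64


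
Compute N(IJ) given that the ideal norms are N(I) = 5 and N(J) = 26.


N(IJ) = N(I) * N(J)
= 5 * 26
= 130

130


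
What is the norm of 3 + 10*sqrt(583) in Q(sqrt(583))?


N(a + b*sqrt(d)) = a^2 - d*b^2
= (3)^2 - (583)*(10)^2
= 9 - 58300
= -58291

-58291


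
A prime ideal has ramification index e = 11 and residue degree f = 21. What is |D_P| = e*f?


|D_P| = e * f
= 11 * 21
= 231

231


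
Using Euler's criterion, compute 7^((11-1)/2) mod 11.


p = 11 is prime and the exponent is (p-1)/2 = 5, so by Euler's criterion 7^5 = (7/11) = +1 or -1 mod 11.
Compute by square-and-multiply:
  5 = 4 + 1 (binary 101)
  Repeated squaring mod 11: 7^1 = 7, 7^2 = 5, 7^4 = 3
  7^5 = 7^4 * 7^1 = 3 * 7 mod 11
    3 * 7 = 21 = 10 mod 11
  7^5 = 10 mod 11
Result 10 = p - 1 = -1 mod 11: 7 is a quadratic non-residue mod 11. As a residue in [0, p-1] the value is 10.
7^5 mod 11 = 10

10


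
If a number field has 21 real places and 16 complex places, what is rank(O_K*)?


By Dirichlet's unit theorem:
rank = r1 + r2 - 1
= 21 + 16 - 1
= 36

36


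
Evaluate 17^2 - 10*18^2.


x^2 - d*y^2
= 17^2 - 10*18^2
= 289 - 3240
= -2951

-2951


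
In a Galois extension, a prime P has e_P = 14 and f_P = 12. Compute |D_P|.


|D_P| = e * f
= 14 * 12
= 168

168


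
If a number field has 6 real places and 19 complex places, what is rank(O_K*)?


By Dirichlet's unit theorem:
rank = r1 + r2 - 1
= 6 + 19 - 1
= 24

24


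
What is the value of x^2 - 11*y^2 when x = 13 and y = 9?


x^2 - d*y^2
= 13^2 - 11*9^2
= 169 - 891
= -722

-722


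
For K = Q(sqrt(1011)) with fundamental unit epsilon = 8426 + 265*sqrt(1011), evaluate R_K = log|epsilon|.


epsilon = 8426 + 265*sqrt(1011)
= 16851.9999
R = ln(16851.9999)
= 9.7322

9.7322


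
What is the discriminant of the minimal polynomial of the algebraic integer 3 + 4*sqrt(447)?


The element 3 + 4*sqrt(447) has minimal polynomial:
x^2 - 6*x - 7143
Discriminant = (-6)^2 - 4*(-7143)
= 36 + 28572
= 28608

28608


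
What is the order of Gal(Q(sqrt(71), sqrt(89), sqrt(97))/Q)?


The 3 square roots of distinct primes are multiplicatively independent over Q,
so [K:Q] = 2^3 and Gal(K/Q) is isomorphic to (Z/2Z)^3.
|Gal| = 2^3 = 8

8


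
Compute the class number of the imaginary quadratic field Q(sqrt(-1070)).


K = Q(sqrt(-1070)). d mod 4 = 2, so D = disc(K) = 4d = -4280
h(K) equals the number of primitive reduced positive-definite forms (a, b, c) = a*x^2 + b*x*y + c*y^2 with b^2 - 4ac = D,
where reduced means |b| <= a <= c, with b >= 0 whenever |b| = a or a = c, and primitive means gcd(a, b, c) = 1.
Reduced forces 3a^2 <= |D| = 4280, so 1 <= a <= 37; b must have the parity of D, and c = (b^2 - D)/(4a) must be an integer >= a.
Enumerate a = 1..37, b in [-a, a]:
  a=1: (1, 0, 1070)  [1]
  a=2: (2, 0, 535)  [1]
  a=3: (3, -2, 357), (3, 2, 357)  [2]
  a=4: none
  a=5: (5, 0, 214)  [1]
  a=6: (6, -4, 179), (6, 4, 179)  [2]
  a=7: (7, -2, 153), (7, 2, 153)  [2]
  a=8: none
  a=9: (9, -2, 119), (9, 2, 119)  [2]
  a=10: (10, 0, 107)  [1]
  a=11..12: none
  a=13: (13, -6, 83), (13, 6, 83)  [2]
  a=14: (14, -12, 79), (14, 12, 79)  [2]
  a=15: (15, -10, 73), (15, 10, 73)  [2]
  a=16: none
  a=17: (17, -2, 63), (17, 2, 63)  [2]
  a=18: (18, -16, 63), (18, 16, 63)  [2]
  a=19..20: none
  a=21: (21, -16, 54), (21, -2, 51), (21, 2, 51), (21, 16, 54)  [4]
  a=22..25: none
  a=26: (26, -20, 45), (26, 20, 45)  [2]
  a=27: (27, -16, 42), (27, 16, 42)  [2]
  a=28..29: none
  a=30: (30, -20, 39), (30, 20, 39)  [2]
  a=31..33: none
  a=34: (34, -32, 39), (34, 32, 39)  [2]
  a=35: (35, -30, 37), (35, 30, 37)  [2]
  a=36..37: none
Total reduced forms: 1 + 1 + 2 + 1 + 2 + 2 + 2 + 1 + 2 + 2 + 2 + 2 + 2 + 4 + 2 + 2 + 2 + 2 + 2 = 36
h = 36

36


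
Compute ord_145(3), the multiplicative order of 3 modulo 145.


We want ord_145(3), the smallest k >= 1 with 3^k = 1 mod 145.
n = 145 = 5 * 29, phi(145) = 112; the order divides phi(n).
Divisors of 112: 1, 2, 4, 7, 8, 14, 16, 28, 56, 112
Repeated squaring mod 145: 3^1 = 3, 3^2 = 9, 3^4 = 81, 3^8 = 36, 3^16 = 136, 3^32 = 81, 3^64 = 36
Test divisors in increasing order:
  k=1: 3^1 = 3 mod 145
  k=2: 3^2 = 9 mod 145
  k=4: 3^4 = 81 mod 145
  k=7: 3^7 = 81 * 9 * 3 = 12 mod 145
  k=8: 3^8 = 36 mod 145
  k=14: 3^14 = 36 * 81 * 9 = 144 mod 145
  k=16: 3^16 = 136 mod 145
  k=28: 3^28 = 136 * 36 * 81 = 1 mod 145  <- first divisor giving 1
Order = 28

28


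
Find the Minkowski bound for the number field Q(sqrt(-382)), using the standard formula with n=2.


d = -382, d mod 4 = 2, so disc(K) = 4d = -1528; |disc(K)| = 1528
Imaginary quadratic field, so n = 2, s = r2 = 1, r1 = 0
M = (n!/n^n) * (4/pi)^s * sqrt(|disc(K)|) = (2!/2^2) * (4/pi)^1 * sqrt(1528)
= 0.5 * 1.273240 * 39.089641
= 24.8852

24.8852


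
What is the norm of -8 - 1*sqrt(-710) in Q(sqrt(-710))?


N(a + b*sqrt(d)) = a^2 - d*b^2
= (-8)^2 - (-710)*(-1)^2
= 64 + 710
= 774

774


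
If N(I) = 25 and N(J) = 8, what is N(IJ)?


N(IJ) = N(I) * N(J)
= 25 * 8
= 200

200


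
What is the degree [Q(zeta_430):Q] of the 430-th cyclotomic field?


The degree equals Euler's totient phi(430).
430 = 2 * 5 * 43
phi(430) = 168

168


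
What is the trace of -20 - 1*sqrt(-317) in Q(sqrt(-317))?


Tr(a + b*sqrt(d)) = (a + b*sqrt(d)) + (a - b*sqrt(d)) = 2a
= 2 * (-20)
= -40

-40


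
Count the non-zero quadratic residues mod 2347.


For prime p, the number of non-zero quadratic residues is (p-1)/2.
= (2347-1)/2
= 1173

1173


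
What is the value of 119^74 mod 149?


p = 149 is prime and the exponent is (p-1)/2 = 74, so by Euler's criterion 119^74 = (119/149) = +1 or -1 mod 149.
Compute by square-and-multiply:
  74 = 64 + 8 + 2 (binary 1001010)
  Repeated squaring mod 149: 119^1 = 119, 119^2 = 6, 119^4 = 36, 119^8 = 104, 119^16 = 88, 119^32 = 145, 119^64 = 16
  119^74 = 119^64 * 119^8 * 119^2 = 16 * 104 * 6 mod 149
    16 * 104 = 1664 = 25 mod 149
    25 * 6 = 150 = 1 mod 149
  119^74 = 1 mod 149
Result 1: 119 is a quadratic residue mod 149.
119^74 mod 149 = 1

1


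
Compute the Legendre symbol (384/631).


p = 631 is prime, so compute (384/631) with the reciprocity algorithm (Jacobi-symbol steps: pull out 2s via (2/n), flip via reciprocity, reduce):
  pull out 2: (2/631) = +1  (since 631 mod 8 = 7)
  pull out 2: (2/631) = +1  (since 631 mod 8 = 7)
  pull out 2: (2/631) = +1  (since 631 mod 8 = 7)
  pull out 2: (2/631) = +1  (since 631 mod 8 = 7)
  pull out 2: (2/631) = +1  (since 631 mod 8 = 7)
  pull out 2: (2/631) = +1  (since 631 mod 8 = 7)
  pull out 2: (2/631) = +1  (since 631 mod 8 = 7)
  reciprocity: (3/631) -> -(631/3)
  reduce: (1/3)
  (1/3) = 1
Product of signs = -1
(384/631) = -1

-1


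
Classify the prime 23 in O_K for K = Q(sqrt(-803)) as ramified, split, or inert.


K = Q(sqrt(-803)). Since d mod 4 = 1, disc(K) = -803.
Check p | disc: -803 mod 23 = 2.
p does not divide disc. Compute Legendre symbol (d/p):
2^((23-1)/2) mod 23 = 1
(d/p) = 1, so p splits: (p) = P*P' with e=1, f=1, g=2.
Therefore p is split.

split


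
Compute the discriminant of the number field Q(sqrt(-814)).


For K = Q(sqrt(d)) with d squarefree: disc(K) = d if d = 1 mod 4, and disc(K) = 4d if d = 2 or 3 mod 4.
Here d = -814, and d mod 4 = 2.
d = 2 mod 4, not 1 (O_K = Z[sqrt(d)]), so disc(K) = 4d = 4 * (-814) = -3256

-3256


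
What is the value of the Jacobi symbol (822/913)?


Compute (822/913) via quadratic reciprocity:
  pull out 2: (2/913) = +1  (since 913 mod 8 = 1)
  reciprocity: (411/913) -> +(913/411)
  reduce: (91/411)
  reciprocity: (91/411) -> -(411/91)
  reduce: (47/91)
  reciprocity: (47/91) -> -(91/47)
  reduce: (44/47)
  pull out 2: (2/47) = +1  (since 47 mod 8 = 7)
  pull out 2: (2/47) = +1  (since 47 mod 8 = 7)
  reciprocity: (11/47) -> -(47/11)
  reduce: (3/11)
  reciprocity: (3/11) -> -(11/3)
  reduce: (2/3)
  pull out 2: (2/3) = -1  (since 3 mod 8 = 3)
  (1/3) = 1
Product of signs = -1

-1


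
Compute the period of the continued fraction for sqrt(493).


Run the CF algorithm for sqrt(493).
a_0 = floor(sqrt(493)) = 22; set m_0=0, q_0=1.
Recurrence: m' = q*a - m,  q' = (d - m'^2)/q,  a' = floor((a_0 + m')/q').
  step 1: m=22, q=9, a=4
  step 2: m=14, q=33, a=1
  step 3: m=19, q=4, a=10
  step 4: m=21, q=13, a=3
  step 5: m=18, q=13, a=3
  step 6: m=21, q=4, a=10
  step 7: m=19, q=33, a=1
  step 8: m=14, q=9, a=4
  step 9: m=22, q=1, a=44
a_9 = 2*a_0 = 44, so the period closes here.
sqrt(493) = [22; 4, 1, 10, 3, 3, 10, 1, 4, 44]
Period length = 9

9


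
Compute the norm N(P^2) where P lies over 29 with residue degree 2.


N(P^a) = p^(a*f)
= 29^(2*2)
= 29^4
= 707281

707281


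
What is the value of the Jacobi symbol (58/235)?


Compute (58/235) via quadratic reciprocity:
  pull out 2: (2/235) = -1  (since 235 mod 8 = 3)
  reciprocity: (29/235) -> +(235/29)
  reduce: (3/29)
  reciprocity: (3/29) -> +(29/3)
  reduce: (2/3)
  pull out 2: (2/3) = -1  (since 3 mod 8 = 3)
  (1/3) = 1
Product of signs = 1

1


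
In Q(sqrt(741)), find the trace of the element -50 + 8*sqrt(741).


Tr(a + b*sqrt(d)) = (a + b*sqrt(d)) + (a - b*sqrt(d)) = 2a
= 2 * (-50)
= -100

-100


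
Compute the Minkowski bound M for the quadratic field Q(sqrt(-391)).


d = -391, d mod 4 = 1, so disc(K) = d = -391; |disc(K)| = 391
Imaginary quadratic field, so n = 2, s = r2 = 1, r1 = 0
M = (n!/n^n) * (4/pi)^s * sqrt(|disc(K)|) = (2!/2^2) * (4/pi)^1 * sqrt(391)
= 0.5 * 1.273240 * 19.773720
= 12.5883

12.5883


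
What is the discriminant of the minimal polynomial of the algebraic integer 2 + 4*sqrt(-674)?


The element 2 + 4*sqrt(-674) has minimal polynomial:
x^2 - 4*x + 10788
Discriminant = (-4)^2 - 4*(10788)
= 16 - 43152
= -43136

-43136


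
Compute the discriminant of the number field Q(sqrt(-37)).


For K = Q(sqrt(d)) with d squarefree: disc(K) = d if d = 1 mod 4, and disc(K) = 4d if d = 2 or 3 mod 4.
Here d = -37, and d mod 4 = 3.
d = 3 mod 4, not 1 (O_K = Z[sqrt(d)]), so disc(K) = 4d = 4 * (-37) = -148

-148


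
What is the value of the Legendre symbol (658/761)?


p = 761 is prime, so compute (658/761) with the reciprocity algorithm (Jacobi-symbol steps: pull out 2s via (2/n), flip via reciprocity, reduce):
  pull out 2: (2/761) = +1  (since 761 mod 8 = 1)
  reciprocity: (329/761) -> +(761/329)
  reduce: (103/329)
  reciprocity: (103/329) -> +(329/103)
  reduce: (20/103)
  pull out 2: (2/103) = +1  (since 103 mod 8 = 7)
  pull out 2: (2/103) = +1  (since 103 mod 8 = 7)
  reciprocity: (5/103) -> +(103/5)
  reduce: (3/5)
  reciprocity: (3/5) -> +(5/3)
  reduce: (2/3)
  pull out 2: (2/3) = -1  (since 3 mod 8 = 3)
  (1/3) = 1
Product of signs = -1
(658/761) = -1

-1


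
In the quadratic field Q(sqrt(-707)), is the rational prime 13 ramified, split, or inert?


K = Q(sqrt(-707)). Since d mod 4 = 1, disc(K) = -707.
Check p | disc: -707 mod 13 = 8.
p does not divide disc. Compute Legendre symbol (d/p):
8^((13-1)/2) mod 13 = -1
(d/p) = -1, so p is inert: (p) stays prime with e=1, f=2, g=1.
Therefore p is inert.

inert


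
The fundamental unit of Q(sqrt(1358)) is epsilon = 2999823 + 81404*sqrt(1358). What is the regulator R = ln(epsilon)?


epsilon = 2999823 + 81404*sqrt(1358)
= 5.9996e+06
R = ln(5.9996e+06)
= 15.6072

15.6072


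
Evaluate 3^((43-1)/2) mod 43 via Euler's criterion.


p = 43 is prime and the exponent is (p-1)/2 = 21, so by Euler's criterion 3^21 = (3/43) = +1 or -1 mod 43.
Compute by square-and-multiply:
  21 = 16 + 4 + 1 (binary 10101)
  Repeated squaring mod 43: 3^1 = 3, 3^2 = 9, 3^4 = 38, 3^8 = 25, 3^16 = 23
  3^21 = 3^16 * 3^4 * 3^1 = 23 * 38 * 3 mod 43
    23 * 38 = 874 = 14 mod 43
    14 * 3 = 42 = 42 mod 43
  3^21 = 42 mod 43
Result 42 = p - 1 = -1 mod 43: 3 is a quadratic non-residue mod 43. As a residue in [0, p-1] the value is 42.
3^21 mod 43 = 42

42


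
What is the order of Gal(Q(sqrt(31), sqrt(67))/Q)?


The 2 square roots of distinct primes are multiplicatively independent over Q,
so [K:Q] = 2^2 and Gal(K/Q) is isomorphic to (Z/2Z)^2.
|Gal| = 2^2 = 4

4


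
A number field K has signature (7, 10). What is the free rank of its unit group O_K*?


By Dirichlet's unit theorem:
rank = r1 + r2 - 1
= 7 + 10 - 1
= 16

16


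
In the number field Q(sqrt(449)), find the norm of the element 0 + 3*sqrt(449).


N(a + b*sqrt(d)) = a^2 - d*b^2
= (0)^2 - (449)*(3)^2
= 0 - 4041
= -4041

-4041


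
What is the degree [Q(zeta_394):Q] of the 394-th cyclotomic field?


The degree equals Euler's totient phi(394).
394 = 2 * 197
phi(394) = 196

196


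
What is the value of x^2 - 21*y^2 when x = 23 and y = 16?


x^2 - d*y^2
= 23^2 - 21*16^2
= 529 - 5376
= -4847

-4847


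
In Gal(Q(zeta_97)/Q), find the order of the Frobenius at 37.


The Frobenius at p in Gal(Q(zeta_n)/Q) = (Z/nZ)* is the class of p, so its order is ord_97(37), the smallest k >= 1 with 37^k = 1 mod 97.
n = 97 = 97, phi(97) = 96; the order divides phi(n).
Divisors of 96: 1, 2, 3, 4, 6, 8, 12, 16, 24, 32, 48, 96
Repeated squaring mod 97: 37^1 = 37, 37^2 = 11, 37^4 = 24, 37^8 = 91, 37^16 = 36, 37^32 = 35, 37^64 = 61
Test divisors in increasing order:
  k=1: 37^1 = 37 mod 97
  k=2: 37^2 = 11 mod 97
  k=3: 37^3 = 11 * 37 = 19 mod 97
  k=4: 37^4 = 24 mod 97
  k=6: 37^6 = 24 * 11 = 70 mod 97
  k=8: 37^8 = 91 mod 97
  k=12: 37^12 = 91 * 24 = 50 mod 97
  k=16: 37^16 = 36 mod 97
  k=24: 37^24 = 36 * 91 = 75 mod 97
  k=32: 37^32 = 35 mod 97
  k=48: 37^48 = 35 * 36 = 96 mod 97
  k=96: 37^96 = 61 * 35 = 1 mod 97  <- first divisor giving 1
Order = 96

96


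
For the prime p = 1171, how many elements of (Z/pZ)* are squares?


For prime p, the number of non-zero quadratic residues is (p-1)/2.
= (1171-1)/2
= 585

585


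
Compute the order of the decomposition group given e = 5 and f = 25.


|D_P| = e * f
= 5 * 25
= 125

125


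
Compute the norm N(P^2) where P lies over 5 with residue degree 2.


N(P^a) = p^(a*f)
= 5^(2*2)
= 5^4
= 625

625


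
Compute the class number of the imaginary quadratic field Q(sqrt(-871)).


K = Q(sqrt(-871)). d mod 4 = 1, so D = disc(K) = d = -871
h(K) equals the number of primitive reduced positive-definite forms (a, b, c) = a*x^2 + b*x*y + c*y^2 with b^2 - 4ac = D,
where reduced means |b| <= a <= c, with b >= 0 whenever |b| = a or a = c, and primitive means gcd(a, b, c) = 1.
Reduced forces 3a^2 <= |D| = 871, so 1 <= a <= 17; b must have the parity of D, and c = (b^2 - D)/(4a) must be an integer >= a.
Enumerate a = 1..17, b in [-a, a]:
  a=1: (1, 1, 218)  [1]
  a=2: (2, -1, 109), (2, 1, 109)  [2]
  a=3: none
  a=4: (4, -3, 55), (4, 3, 55)  [2]
  a=5: (5, -3, 44), (5, 3, 44)  [2]
  a=6: none
  a=7: (7, -5, 32), (7, 5, 32)  [2]
  a=8: (8, -5, 28), (8, 5, 28)  [2]
  a=9: none
  a=10: (10, -7, 23), (10, -3, 22), (10, 3, 22), (10, 7, 23)  [4]
  a=11: (11, -3, 20), (11, 3, 20)  [2]
  a=12: none
  a=13: (13, 13, 20)  [1]
  a=14: (14, -9, 17), (14, -5, 16), (14, 5, 16), (14, 9, 17)  [4]
  a=15..17: none
Total reduced forms: 1 + 2 + 2 + 2 + 2 + 2 + 4 + 2 + 1 + 4 = 22
h = 22

22


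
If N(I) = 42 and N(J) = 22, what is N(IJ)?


N(IJ) = N(I) * N(J)
= 42 * 22
= 924

924


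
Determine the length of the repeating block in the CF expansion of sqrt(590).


Run the CF algorithm for sqrt(590).
a_0 = floor(sqrt(590)) = 24; set m_0=0, q_0=1.
Recurrence: m' = q*a - m,  q' = (d - m'^2)/q,  a' = floor((a_0 + m')/q').
  step 1: m=24, q=14, a=3
  step 2: m=18, q=19, a=2
  step 3: m=20, q=10, a=4
  step 4: m=20, q=19, a=2
  step 5: m=18, q=14, a=3
  step 6: m=24, q=1, a=48
a_6 = 2*a_0 = 48, so the period closes here.
sqrt(590) = [24; 3, 2, 4, 2, 3, 48]
Period length = 6

6


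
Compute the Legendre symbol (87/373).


p = 373 is prime, so compute (87/373) with the reciprocity algorithm (Jacobi-symbol steps: pull out 2s via (2/n), flip via reciprocity, reduce):
  reciprocity: (87/373) -> +(373/87)
  reduce: (25/87)
  reciprocity: (25/87) -> +(87/25)
  reduce: (12/25)
  pull out 2: (2/25) = +1  (since 25 mod 8 = 1)
  pull out 2: (2/25) = +1  (since 25 mod 8 = 1)
  reciprocity: (3/25) -> +(25/3)
  reduce: (1/3)
  (1/3) = 1
Product of signs = 1
(87/373) = 1

1


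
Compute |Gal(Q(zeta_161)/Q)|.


|Gal(Q(zeta_161)/Q)| = phi(161)
= 132

132


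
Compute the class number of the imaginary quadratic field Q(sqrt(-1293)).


K = Q(sqrt(-1293)). d mod 4 = 3, so D = disc(K) = 4d = -5172
h(K) equals the number of primitive reduced positive-definite forms (a, b, c) = a*x^2 + b*x*y + c*y^2 with b^2 - 4ac = D,
where reduced means |b| <= a <= c, with b >= 0 whenever |b| = a or a = c, and primitive means gcd(a, b, c) = 1.
Reduced forces 3a^2 <= |D| = 5172, so 1 <= a <= 41; b must have the parity of D, and c = (b^2 - D)/(4a) must be an integer >= a.
Enumerate a = 1..41, b in [-a, a]:
  a=1: (1, 0, 1293)  [1]
  a=2: (2, 2, 647)  [1]
  a=3: (3, 0, 431)  [1]
  a=4..5: none
  a=6: (6, 6, 217)  [1]
  a=7: (7, -6, 186), (7, 6, 186)  [2]
  a=8..10: none
  a=11: (11, -8, 119), (11, 8, 119)  [2]
  a=12..13: none
  a=14: (14, -6, 93), (14, 6, 93)  [2]
  a=15..16: none
  a=17: (17, -8, 77), (17, 8, 77)  [2]
  a=18..20: none
  a=21: (21, -6, 62), (21, 6, 62)  [2]
  a=22: (22, -14, 61), (22, 14, 61)  [2]
  a=23: (23, -16, 59), (23, 16, 59)  [2]
  a=24..30: none
  a=31: (31, -6, 42), (31, 6, 42)  [2]
  a=32: none
  a=33: (33, -30, 46), (33, 30, 46)  [2]
  a=34: (34, -26, 43), (34, 26, 43)  [2]
  a=35..41: none
Total reduced forms: 1 + 1 + 1 + 1 + 2 + 2 + 2 + 2 + 2 + 2 + 2 + 2 + 2 + 2 = 24
h = 24

24


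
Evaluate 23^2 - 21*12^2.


x^2 - d*y^2
= 23^2 - 21*12^2
= 529 - 3024
= -2495

-2495


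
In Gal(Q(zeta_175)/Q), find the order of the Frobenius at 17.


The Frobenius at p in Gal(Q(zeta_n)/Q) = (Z/nZ)* is the class of p, so its order is ord_175(17), the smallest k >= 1 with 17^k = 1 mod 175.
n = 175 = 5^2 * 7, phi(175) = 120; the order divides phi(n).
Divisors of 120: 1, 2, 3, 4, 5, 6, 8, 10, 12, 15, 20, 24, 30, 40, 60, 120
Repeated squaring mod 175: 17^1 = 17, 17^2 = 114, 17^4 = 46, 17^8 = 16, 17^16 = 81, 17^32 = 86, 17^64 = 46
Test divisors in increasing order:
  k=1: 17^1 = 17 mod 175
  k=2: 17^2 = 114 mod 175
  k=3: 17^3 = 114 * 17 = 13 mod 175
  k=4: 17^4 = 46 mod 175
  k=5: 17^5 = 46 * 17 = 82 mod 175
  k=6: 17^6 = 46 * 114 = 169 mod 175
  k=8: 17^8 = 16 mod 175
  k=10: 17^10 = 16 * 114 = 74 mod 175
  k=12: 17^12 = 16 * 46 = 36 mod 175
  k=15: 17^15 = 16 * 46 * 114 * 17 = 118 mod 175
  k=20: 17^20 = 81 * 46 = 51 mod 175
  k=24: 17^24 = 81 * 16 = 71 mod 175
  k=30: 17^30 = 81 * 16 * 46 * 114 = 99 mod 175
  k=40: 17^40 = 86 * 16 = 151 mod 175
  k=60: 17^60 = 86 * 81 * 16 * 46 = 1 mod 175  <- first divisor giving 1
Order = 60

60


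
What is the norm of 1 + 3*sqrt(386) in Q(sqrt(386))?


N(a + b*sqrt(d)) = a^2 - d*b^2
= (1)^2 - (386)*(3)^2
= 1 - 3474
= -3473

-3473


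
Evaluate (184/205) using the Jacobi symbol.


Compute (184/205) via quadratic reciprocity:
  pull out 2: (2/205) = -1  (since 205 mod 8 = 5)
  pull out 2: (2/205) = -1  (since 205 mod 8 = 5)
  pull out 2: (2/205) = -1  (since 205 mod 8 = 5)
  reciprocity: (23/205) -> +(205/23)
  reduce: (21/23)
  reciprocity: (21/23) -> +(23/21)
  reduce: (2/21)
  pull out 2: (2/21) = -1  (since 21 mod 8 = 5)
  (1/21) = 1
Product of signs = 1

1


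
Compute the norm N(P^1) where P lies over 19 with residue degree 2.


N(P^a) = p^(a*f)
= 19^(1*2)
= 19^2
= 361

361


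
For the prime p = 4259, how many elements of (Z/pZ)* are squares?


For prime p, the number of non-zero quadratic residues is (p-1)/2.
= (4259-1)/2
= 2129

2129


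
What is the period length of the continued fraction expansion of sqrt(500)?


Run the CF algorithm for sqrt(500).
a_0 = floor(sqrt(500)) = 22; set m_0=0, q_0=1.
Recurrence: m' = q*a - m,  q' = (d - m'^2)/q,  a' = floor((a_0 + m')/q').
  step 1: m=22, q=16, a=2
  step 2: m=10, q=25, a=1
  step 3: m=15, q=11, a=3
  step 4: m=18, q=16, a=2
  step 5: m=14, q=19, a=1
  step 6: m=5, q=25, a=1
  step 7: m=20, q=4, a=10
  step 8: m=20, q=25, a=1
  step 9: m=5, q=19, a=1
  step 10: m=14, q=16, a=2
  step 11: m=18, q=11, a=3
  step 12: m=15, q=25, a=1
  step 13: m=10, q=16, a=2
  step 14: m=22, q=1, a=44
a_14 = 2*a_0 = 44, so the period closes here.
sqrt(500) = [22; 2, 1, 3, 2, 1, 1, 10, 1, 1, 2, 3, 1, 2, 44]
Period length = 14

14


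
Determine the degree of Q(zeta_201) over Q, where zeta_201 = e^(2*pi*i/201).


The degree equals Euler's totient phi(201).
201 = 3 * 67
phi(201) = 132

132


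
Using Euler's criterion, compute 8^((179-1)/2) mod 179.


p = 179 is prime and the exponent is (p-1)/2 = 89, so by Euler's criterion 8^89 = (8/179) = +1 or -1 mod 179.
Compute by square-and-multiply:
  89 = 64 + 16 + 8 + 1 (binary 1011001)
  Repeated squaring mod 179: 8^1 = 8, 8^2 = 64, 8^4 = 158, 8^8 = 83, 8^16 = 87, 8^32 = 51, 8^64 = 95
  8^89 = 8^64 * 8^16 * 8^8 * 8^1 = 95 * 87 * 83 * 8 mod 179
    95 * 87 = 8265 = 31 mod 179
    31 * 83 = 2573 = 67 mod 179
    67 * 8 = 536 = 178 mod 179
  8^89 = 178 mod 179
Result 178 = p - 1 = -1 mod 179: 8 is a quadratic non-residue mod 179. As a residue in [0, p-1] the value is 178.
8^89 mod 179 = 178

178


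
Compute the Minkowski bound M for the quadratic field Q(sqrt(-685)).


d = -685, d mod 4 = 3, so disc(K) = 4d = -2740; |disc(K)| = 2740
Imaginary quadratic field, so n = 2, s = r2 = 1, r1 = 0
M = (n!/n^n) * (4/pi)^s * sqrt(|disc(K)|) = (2!/2^2) * (4/pi)^1 * sqrt(2740)
= 0.5 * 1.273240 * 52.345009
= 33.3239

33.3239


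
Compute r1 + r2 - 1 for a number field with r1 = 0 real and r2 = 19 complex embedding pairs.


By Dirichlet's unit theorem:
rank = r1 + r2 - 1
= 0 + 19 - 1
= 18

18


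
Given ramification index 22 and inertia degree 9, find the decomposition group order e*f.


|D_P| = e * f
= 22 * 9
= 198

198


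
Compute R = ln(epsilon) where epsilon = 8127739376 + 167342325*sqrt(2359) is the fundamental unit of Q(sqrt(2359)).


epsilon = 8127739376 + 167342325*sqrt(2359)
= 1.6255e+10
R = ln(1.6255e+10)
= 23.5117

23.5117


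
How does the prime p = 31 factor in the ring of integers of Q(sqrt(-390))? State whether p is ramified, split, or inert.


K = Q(sqrt(-390)). Since d mod 4 = 2, disc(K) = -1560.
Check p | disc: -1560 mod 31 = 21.
p does not divide disc. Compute Legendre symbol (d/p):
13^((31-1)/2) mod 31 = -1
(d/p) = -1, so p is inert: (p) stays prime with e=1, f=2, g=1.
Therefore p is inert.

inert


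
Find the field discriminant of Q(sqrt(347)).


For K = Q(sqrt(d)) with d squarefree: disc(K) = d if d = 1 mod 4, and disc(K) = 4d if d = 2 or 3 mod 4.
Here d = 347, and d mod 4 = 3.
d = 3 mod 4, not 1 (O_K = Z[sqrt(d)]), so disc(K) = 4d = 4 * (347) = 1388

1388


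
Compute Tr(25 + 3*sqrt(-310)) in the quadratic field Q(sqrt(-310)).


Tr(a + b*sqrt(d)) = (a + b*sqrt(d)) + (a - b*sqrt(d)) = 2a
= 2 * (25)
= 50

50


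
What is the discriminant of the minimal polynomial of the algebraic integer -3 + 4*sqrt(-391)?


The element -3 + 4*sqrt(-391) has minimal polynomial:
x^2 + 6*x + 6265
Discriminant = (6)^2 - 4*(6265)
= 36 - 25060
= -25024

-25024


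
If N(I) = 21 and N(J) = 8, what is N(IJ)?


N(IJ) = N(I) * N(J)
= 21 * 8
= 168

168


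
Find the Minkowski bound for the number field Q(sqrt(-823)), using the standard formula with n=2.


d = -823, d mod 4 = 1, so disc(K) = d = -823; |disc(K)| = 823
Imaginary quadratic field, so n = 2, s = r2 = 1, r1 = 0
M = (n!/n^n) * (4/pi)^s * sqrt(|disc(K)|) = (2!/2^2) * (4/pi)^1 * sqrt(823)
= 0.5 * 1.273240 * 28.687977
= 18.2633

18.2633


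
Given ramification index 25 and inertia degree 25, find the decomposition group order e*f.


|D_P| = e * f
= 25 * 25
= 625

625


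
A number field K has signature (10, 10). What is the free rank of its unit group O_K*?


By Dirichlet's unit theorem:
rank = r1 + r2 - 1
= 10 + 10 - 1
= 19

19


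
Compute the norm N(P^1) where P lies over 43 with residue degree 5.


N(P^a) = p^(a*f)
= 43^(1*5)
= 43^5
= 147008443

147008443


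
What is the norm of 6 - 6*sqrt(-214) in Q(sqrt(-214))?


N(a + b*sqrt(d)) = a^2 - d*b^2
= (6)^2 - (-214)*(-6)^2
= 36 + 7704
= 7740

7740


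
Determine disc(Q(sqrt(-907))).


For K = Q(sqrt(d)) with d squarefree: disc(K) = d if d = 1 mod 4, and disc(K) = 4d if d = 2 or 3 mod 4.
Here d = -907, and d mod 4 = 1.
d = 1 mod 4 (O_K = Z[(1+sqrt(d))/2]), so disc(K) = d = -907

-907


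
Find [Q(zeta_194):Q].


The degree equals Euler's totient phi(194).
194 = 2 * 97
phi(194) = 96

96


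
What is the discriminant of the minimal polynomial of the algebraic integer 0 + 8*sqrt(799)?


The element 0 + 8*sqrt(799) has minimal polynomial:
x^2 + 0*x - 51136
Discriminant = (0)^2 - 4*(-51136)
= 0 + 204544
= 204544

204544


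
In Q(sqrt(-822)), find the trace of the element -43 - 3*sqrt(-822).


Tr(a + b*sqrt(d)) = (a + b*sqrt(d)) + (a - b*sqrt(d)) = 2a
= 2 * (-43)
= -86

-86


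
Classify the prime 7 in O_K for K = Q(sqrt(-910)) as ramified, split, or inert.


K = Q(sqrt(-910)). Since d mod 4 = 2, disc(K) = -3640.
Check p | disc: -3640 mod 7 = 0.
p divides disc, so p ramifies: (p) = P^2 with e=2, f=1, g=1.
Therefore p is ramified.

ramified


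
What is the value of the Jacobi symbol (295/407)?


Compute (295/407) via quadratic reciprocity:
  reciprocity: (295/407) -> -(407/295)
  reduce: (112/295)
  pull out 2: (2/295) = +1  (since 295 mod 8 = 7)
  pull out 2: (2/295) = +1  (since 295 mod 8 = 7)
  pull out 2: (2/295) = +1  (since 295 mod 8 = 7)
  pull out 2: (2/295) = +1  (since 295 mod 8 = 7)
  reciprocity: (7/295) -> -(295/7)
  reduce: (1/7)
  (1/7) = 1
Product of signs = 1

1


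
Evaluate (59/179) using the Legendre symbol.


p = 179 is prime, so compute (59/179) with the reciprocity algorithm (Jacobi-symbol steps: pull out 2s via (2/n), flip via reciprocity, reduce):
  reciprocity: (59/179) -> -(179/59)
  reduce: (2/59)
  pull out 2: (2/59) = -1  (since 59 mod 8 = 3)
  (1/59) = 1
Product of signs = 1
(59/179) = 1

1


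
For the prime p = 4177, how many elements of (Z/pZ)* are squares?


For prime p, the number of non-zero quadratic residues is (p-1)/2.
= (4177-1)/2
= 2088

2088


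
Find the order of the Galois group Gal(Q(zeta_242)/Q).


|Gal(Q(zeta_242)/Q)| = phi(242)
= 110

110


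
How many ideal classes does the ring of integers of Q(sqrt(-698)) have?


K = Q(sqrt(-698)). d mod 4 = 2, so D = disc(K) = 4d = -2792
h(K) equals the number of primitive reduced positive-definite forms (a, b, c) = a*x^2 + b*x*y + c*y^2 with b^2 - 4ac = D,
where reduced means |b| <= a <= c, with b >= 0 whenever |b| = a or a = c, and primitive means gcd(a, b, c) = 1.
Reduced forces 3a^2 <= |D| = 2792, so 1 <= a <= 30; b must have the parity of D, and c = (b^2 - D)/(4a) must be an integer >= a.
Enumerate a = 1..30, b in [-a, a]:
  a=1: (1, 0, 698)  [1]
  a=2: (2, 0, 349)  [1]
  a=3: (3, -2, 233), (3, 2, 233)  [2]
  a=4..5: none
  a=6: (6, -4, 117), (6, 4, 117)  [2]
  a=7: (7, -6, 101), (7, 6, 101)  [2]
  a=8: none
  a=9: (9, -4, 78), (9, 4, 78)  [2]
  a=10..12: none
  a=13: (13, -4, 54), (13, 4, 54)  [2]
  a=14: (14, -8, 51), (14, 8, 51)  [2]
  a=15..16: none
  a=17: (17, -8, 42), (17, 8, 42)  [2]
  a=18: (18, -4, 39), (18, 4, 39)  [2]
  a=19: (19, -18, 41), (19, 18, 41)  [2]
  a=20: none
  a=21: (21, -20, 38), (21, -8, 34), (21, 8, 34), (21, 20, 38)  [4]
  a=22..25: none
  a=26: (26, -4, 27), (26, 4, 27)  [2]
  a=27..30: none
Total reduced forms: 1 + 1 + 2 + 2 + 2 + 2 + 2 + 2 + 2 + 2 + 2 + 4 + 2 = 26
h = 26

26


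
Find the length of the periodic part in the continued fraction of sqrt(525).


Run the CF algorithm for sqrt(525).
a_0 = floor(sqrt(525)) = 22; set m_0=0, q_0=1.
Recurrence: m' = q*a - m,  q' = (d - m'^2)/q,  a' = floor((a_0 + m')/q').
  step 1: m=22, q=41, a=1
  step 2: m=19, q=4, a=10
  step 3: m=21, q=21, a=2
  step 4: m=21, q=4, a=10
  step 5: m=19, q=41, a=1
  step 6: m=22, q=1, a=44
a_6 = 2*a_0 = 44, so the period closes here.
sqrt(525) = [22; 1, 10, 2, 10, 1, 44]
Period length = 6

6


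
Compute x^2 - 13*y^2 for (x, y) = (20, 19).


x^2 - d*y^2
= 20^2 - 13*19^2
= 400 - 4693
= -4293

-4293


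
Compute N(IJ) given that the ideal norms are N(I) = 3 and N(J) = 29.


N(IJ) = N(I) * N(J)
= 3 * 29
= 87

87


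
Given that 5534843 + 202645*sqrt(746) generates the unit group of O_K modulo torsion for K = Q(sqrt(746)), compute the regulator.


epsilon = 5534843 + 202645*sqrt(746)
= 1.1070e+07
R = ln(1.1070e+07)
= 16.2197

16.2197


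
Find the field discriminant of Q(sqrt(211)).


For K = Q(sqrt(d)) with d squarefree: disc(K) = d if d = 1 mod 4, and disc(K) = 4d if d = 2 or 3 mod 4.
Here d = 211, and d mod 4 = 3.
d = 3 mod 4, not 1 (O_K = Z[sqrt(d)]), so disc(K) = 4d = 4 * (211) = 844

844


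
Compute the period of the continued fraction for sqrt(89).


Run the CF algorithm for sqrt(89).
a_0 = floor(sqrt(89)) = 9; set m_0=0, q_0=1.
Recurrence: m' = q*a - m,  q' = (d - m'^2)/q,  a' = floor((a_0 + m')/q').
  step 1: m=9, q=8, a=2
  step 2: m=7, q=5, a=3
  step 3: m=8, q=5, a=3
  step 4: m=7, q=8, a=2
  step 5: m=9, q=1, a=18
a_5 = 2*a_0 = 18, so the period closes here.
sqrt(89) = [9; 2, 3, 3, 2, 18]
Period length = 5

5


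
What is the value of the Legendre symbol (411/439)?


p = 439 is prime, so compute (411/439) with the reciprocity algorithm (Jacobi-symbol steps: pull out 2s via (2/n), flip via reciprocity, reduce):
  reciprocity: (411/439) -> -(439/411)
  reduce: (28/411)
  pull out 2: (2/411) = -1  (since 411 mod 8 = 3)
  pull out 2: (2/411) = -1  (since 411 mod 8 = 3)
  reciprocity: (7/411) -> -(411/7)
  reduce: (5/7)
  reciprocity: (5/7) -> +(7/5)
  reduce: (2/5)
  pull out 2: (2/5) = -1  (since 5 mod 8 = 5)
  (1/5) = 1
Product of signs = -1
(411/439) = -1

-1


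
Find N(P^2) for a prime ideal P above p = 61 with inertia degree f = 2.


N(P^a) = p^(a*f)
= 61^(2*2)
= 61^4
= 13845841

13845841


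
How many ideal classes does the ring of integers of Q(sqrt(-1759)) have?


K = Q(sqrt(-1759)). d mod 4 = 1, so D = disc(K) = d = -1759
h(K) equals the number of primitive reduced positive-definite forms (a, b, c) = a*x^2 + b*x*y + c*y^2 with b^2 - 4ac = D,
where reduced means |b| <= a <= c, with b >= 0 whenever |b| = a or a = c, and primitive means gcd(a, b, c) = 1.
Reduced forces 3a^2 <= |D| = 1759, so 1 <= a <= 24; b must have the parity of D, and c = (b^2 - D)/(4a) must be an integer >= a.
Enumerate a = 1..24, b in [-a, a]:
  a=1: (1, 1, 440)  [1]
  a=2: (2, -1, 220), (2, 1, 220)  [2]
  a=3: none
  a=4: (4, -1, 110), (4, 1, 110)  [2]
  a=5: (5, -1, 88), (5, 1, 88)  [2]
  a=6..7: none
  a=8: (8, -1, 55), (8, 1, 55)  [2]
  a=9: none
  a=10: (10, -9, 46), (10, -1, 44), (10, 1, 44), (10, 9, 46)  [4]
  a=11: (11, -1, 40), (11, 1, 40)  [2]
  a=12: none
  a=13: (13, -3, 34), (13, 3, 34)  [2]
  a=14..15: none
  a=16: (16, -15, 31), (16, 15, 31)  [2]
  a=17: (17, -3, 26), (17, 3, 26)  [2]
  a=18..19: none
  a=20: (20, -9, 23), (20, -1, 22), (20, 1, 22), (20, 9, 23)  [4]
  a=21: none
  a=22: (22, -21, 25), (22, 21, 25)  [2]
  a=23..24: none
Total reduced forms: 1 + 2 + 2 + 2 + 2 + 4 + 2 + 2 + 2 + 2 + 4 + 2 = 27
h = 27

27


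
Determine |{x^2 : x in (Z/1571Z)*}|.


For prime p, the number of non-zero quadratic residues is (p-1)/2.
= (1571-1)/2
= 785

785


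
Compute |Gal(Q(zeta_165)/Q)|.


|Gal(Q(zeta_165)/Q)| = phi(165)
= 80

80
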